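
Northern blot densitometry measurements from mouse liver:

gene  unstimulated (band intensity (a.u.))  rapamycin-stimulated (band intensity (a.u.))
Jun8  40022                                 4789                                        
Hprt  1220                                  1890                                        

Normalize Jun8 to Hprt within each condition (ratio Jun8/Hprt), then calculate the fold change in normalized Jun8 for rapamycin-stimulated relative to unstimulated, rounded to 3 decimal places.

Jun8/Hprt (unstimulated) = 40022 / 1220 = 32.805
Jun8/Hprt (rapamycin-stimulated) = 4789 / 1890 = 2.5339
Fold change = 2.5339 / 32.805 = 0.0772

0.077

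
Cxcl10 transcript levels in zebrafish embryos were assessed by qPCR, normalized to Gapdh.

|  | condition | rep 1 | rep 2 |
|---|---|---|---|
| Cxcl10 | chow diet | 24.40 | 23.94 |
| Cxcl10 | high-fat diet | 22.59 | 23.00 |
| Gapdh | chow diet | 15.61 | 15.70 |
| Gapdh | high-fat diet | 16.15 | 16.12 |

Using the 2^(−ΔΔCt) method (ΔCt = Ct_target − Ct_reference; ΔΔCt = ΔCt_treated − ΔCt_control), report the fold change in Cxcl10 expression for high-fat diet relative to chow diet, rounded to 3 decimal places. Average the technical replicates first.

Mean Ct: Cxcl10 chow diet 24.170; Cxcl10 high-fat diet 22.795; Gapdh chow diet 15.655; Gapdh high-fat diet 16.135
ΔCt(chow diet) = 24.170 − 15.655 = 8.515
ΔCt(high-fat diet) = 22.795 − 16.135 = 6.660
ΔΔCt = 6.660 − 8.515 = -1.855
Fold change = 2^(−(-1.855)) = 2^1.855 = 3.6175

3.618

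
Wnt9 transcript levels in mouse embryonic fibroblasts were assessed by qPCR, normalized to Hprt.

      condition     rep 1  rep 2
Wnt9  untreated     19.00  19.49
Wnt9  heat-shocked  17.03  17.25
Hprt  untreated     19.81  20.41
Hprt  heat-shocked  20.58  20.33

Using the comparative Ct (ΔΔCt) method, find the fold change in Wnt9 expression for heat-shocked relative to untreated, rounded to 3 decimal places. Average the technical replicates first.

5.464

Mean Ct: Wnt9 untreated 19.245; Wnt9 heat-shocked 17.140; Hprt untreated 20.110; Hprt heat-shocked 20.455
ΔCt(untreated) = 19.245 − 20.110 = -0.865
ΔCt(heat-shocked) = 17.140 − 20.455 = -3.315
ΔΔCt = -3.315 − (-0.865) = -2.450
Fold change = 2^(−(-2.450)) = 2^2.450 = 5.4642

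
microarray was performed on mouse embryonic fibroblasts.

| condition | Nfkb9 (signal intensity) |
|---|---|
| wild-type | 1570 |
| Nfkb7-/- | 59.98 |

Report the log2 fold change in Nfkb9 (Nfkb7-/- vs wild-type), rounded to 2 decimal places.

-4.71

Fold change = 59.98 / 1570 = 0.0382
log2(0.0382) = -4.710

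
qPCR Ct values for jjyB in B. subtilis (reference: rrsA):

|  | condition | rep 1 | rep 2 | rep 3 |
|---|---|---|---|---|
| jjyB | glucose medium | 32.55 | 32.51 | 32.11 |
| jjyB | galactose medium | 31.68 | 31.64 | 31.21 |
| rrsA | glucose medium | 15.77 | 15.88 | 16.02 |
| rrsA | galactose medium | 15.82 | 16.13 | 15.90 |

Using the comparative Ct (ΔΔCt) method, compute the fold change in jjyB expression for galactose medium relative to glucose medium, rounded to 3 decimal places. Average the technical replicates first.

1.919

Mean Ct: jjyB glucose medium 32.390; jjyB galactose medium 31.510; rrsA glucose medium 15.890; rrsA galactose medium 15.950
ΔCt(glucose medium) = 32.390 − 15.890 = 16.500
ΔCt(galactose medium) = 31.510 − 15.950 = 15.560
ΔΔCt = 15.560 − 16.500 = -0.940
Fold change = 2^(−(-0.940)) = 2^0.940 = 1.9185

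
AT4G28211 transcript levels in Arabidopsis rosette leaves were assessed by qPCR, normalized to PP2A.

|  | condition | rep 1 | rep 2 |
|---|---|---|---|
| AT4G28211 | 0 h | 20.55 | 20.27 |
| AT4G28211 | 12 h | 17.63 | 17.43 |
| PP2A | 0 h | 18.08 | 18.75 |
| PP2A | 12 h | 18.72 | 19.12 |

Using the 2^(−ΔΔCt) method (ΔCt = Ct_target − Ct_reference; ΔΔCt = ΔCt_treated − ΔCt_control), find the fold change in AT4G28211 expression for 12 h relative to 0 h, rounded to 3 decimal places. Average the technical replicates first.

Mean Ct: AT4G28211 0 h 20.410; AT4G28211 12 h 17.530; PP2A 0 h 18.415; PP2A 12 h 18.920
ΔCt(0 h) = 20.410 − 18.415 = 1.995
ΔCt(12 h) = 17.530 − 18.920 = -1.390
ΔΔCt = -1.390 − 1.995 = -3.385
Fold change = 2^(−(-3.385)) = 2^3.385 = 10.4469

10.447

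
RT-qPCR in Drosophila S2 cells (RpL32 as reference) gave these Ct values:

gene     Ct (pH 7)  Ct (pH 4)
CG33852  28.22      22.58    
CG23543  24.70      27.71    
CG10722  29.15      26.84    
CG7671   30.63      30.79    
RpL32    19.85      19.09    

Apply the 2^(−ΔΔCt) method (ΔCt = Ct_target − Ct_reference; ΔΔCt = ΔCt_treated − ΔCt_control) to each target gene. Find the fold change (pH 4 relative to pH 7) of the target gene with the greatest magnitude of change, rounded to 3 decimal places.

CG33852: ΔΔCt = (22.58−19.09) − (28.22−19.85) = 3.49 − 8.37 = -4.88; fold change = 2^4.88 = 29.446
CG23543: ΔΔCt = (27.71−19.09) − (24.70−19.85) = 8.62 − 4.85 = 3.77; fold change = 2^-3.77 = 0.073
CG10722: ΔΔCt = (26.84−19.09) − (29.15−19.85) = 7.75 − 9.30 = -1.55; fold change = 2^1.55 = 2.928
CG7671: ΔΔCt = (30.79−19.09) − (30.63−19.85) = 11.70 − 10.78 = 0.92; fold change = 2^-0.92 = 0.529
CG33852 has the largest |ΔΔCt| = 4.88.

29.446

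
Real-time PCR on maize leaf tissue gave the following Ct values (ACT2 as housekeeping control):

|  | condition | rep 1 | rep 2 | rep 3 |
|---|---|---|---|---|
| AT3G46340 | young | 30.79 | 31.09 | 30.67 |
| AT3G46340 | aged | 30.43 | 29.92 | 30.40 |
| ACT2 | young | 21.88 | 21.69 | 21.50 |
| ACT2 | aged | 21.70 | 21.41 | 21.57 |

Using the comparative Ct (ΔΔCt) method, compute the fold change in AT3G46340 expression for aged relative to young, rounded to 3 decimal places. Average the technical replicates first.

1.385

Mean Ct: AT3G46340 young 30.850; AT3G46340 aged 30.250; ACT2 young 21.690; ACT2 aged 21.560
ΔCt(young) = 30.850 − 21.690 = 9.160
ΔCt(aged) = 30.250 − 21.560 = 8.690
ΔΔCt = 8.690 − 9.160 = -0.470
Fold change = 2^(−(-0.470)) = 2^0.470 = 1.3851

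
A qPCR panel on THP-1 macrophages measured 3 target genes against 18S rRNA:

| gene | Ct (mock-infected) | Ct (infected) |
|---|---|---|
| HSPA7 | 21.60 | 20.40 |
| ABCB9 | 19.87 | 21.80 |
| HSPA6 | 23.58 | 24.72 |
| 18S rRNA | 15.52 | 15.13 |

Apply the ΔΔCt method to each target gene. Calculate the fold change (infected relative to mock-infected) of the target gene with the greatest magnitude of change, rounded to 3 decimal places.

HSPA7: ΔΔCt = (20.40−15.13) − (21.60−15.52) = 5.27 − 6.08 = -0.81; fold change = 2^0.81 = 1.753
ABCB9: ΔΔCt = (21.80−15.13) − (19.87−15.52) = 6.67 − 4.35 = 2.32; fold change = 2^-2.32 = 0.200
HSPA6: ΔΔCt = (24.72−15.13) − (23.58−15.52) = 9.59 − 8.06 = 1.53; fold change = 2^-1.53 = 0.346
ABCB9 has the largest |ΔΔCt| = 2.32.

0.200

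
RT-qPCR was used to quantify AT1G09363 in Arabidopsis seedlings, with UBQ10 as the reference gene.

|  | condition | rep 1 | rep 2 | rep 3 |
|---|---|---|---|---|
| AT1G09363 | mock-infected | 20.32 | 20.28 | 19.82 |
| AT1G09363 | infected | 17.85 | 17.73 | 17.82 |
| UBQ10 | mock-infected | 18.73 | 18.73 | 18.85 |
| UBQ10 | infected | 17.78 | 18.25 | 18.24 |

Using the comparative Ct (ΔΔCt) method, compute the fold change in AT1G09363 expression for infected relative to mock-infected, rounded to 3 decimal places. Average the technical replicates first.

Mean Ct: AT1G09363 mock-infected 20.140; AT1G09363 infected 17.800; UBQ10 mock-infected 18.770; UBQ10 infected 18.090
ΔCt(mock-infected) = 20.140 − 18.770 = 1.370
ΔCt(infected) = 17.800 − 18.090 = -0.290
ΔΔCt = -0.290 − 1.370 = -1.660
Fold change = 2^(−(-1.660)) = 2^1.660 = 3.1602

3.160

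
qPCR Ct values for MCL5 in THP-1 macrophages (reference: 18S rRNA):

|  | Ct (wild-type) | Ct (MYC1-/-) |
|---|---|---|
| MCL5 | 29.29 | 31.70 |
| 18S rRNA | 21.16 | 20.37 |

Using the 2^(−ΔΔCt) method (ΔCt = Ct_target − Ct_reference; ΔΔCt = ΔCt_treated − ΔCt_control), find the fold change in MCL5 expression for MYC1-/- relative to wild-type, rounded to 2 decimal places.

ΔCt(wild-type) = 29.290 − 21.160 = 8.130
ΔCt(MYC1-/-) = 31.700 − 20.370 = 11.330
ΔΔCt = 11.330 − 8.130 = 3.200
Fold change = 2^(−3.200) = 0.109

0.11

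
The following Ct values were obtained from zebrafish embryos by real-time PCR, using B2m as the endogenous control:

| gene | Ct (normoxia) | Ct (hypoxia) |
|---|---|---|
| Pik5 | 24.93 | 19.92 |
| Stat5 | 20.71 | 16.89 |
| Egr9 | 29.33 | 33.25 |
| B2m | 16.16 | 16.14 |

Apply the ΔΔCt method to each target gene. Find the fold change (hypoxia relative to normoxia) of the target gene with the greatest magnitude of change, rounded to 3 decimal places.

Pik5: ΔΔCt = (19.92−16.14) − (24.93−16.16) = 3.78 − 8.77 = -4.99; fold change = 2^4.99 = 31.779
Stat5: ΔΔCt = (16.89−16.14) − (20.71−16.16) = 0.75 − 4.55 = -3.80; fold change = 2^3.80 = 13.929
Egr9: ΔΔCt = (33.25−16.14) − (29.33−16.16) = 17.11 − 13.17 = 3.94; fold change = 2^-3.94 = 0.065
Pik5 has the largest |ΔΔCt| = 4.99.

31.779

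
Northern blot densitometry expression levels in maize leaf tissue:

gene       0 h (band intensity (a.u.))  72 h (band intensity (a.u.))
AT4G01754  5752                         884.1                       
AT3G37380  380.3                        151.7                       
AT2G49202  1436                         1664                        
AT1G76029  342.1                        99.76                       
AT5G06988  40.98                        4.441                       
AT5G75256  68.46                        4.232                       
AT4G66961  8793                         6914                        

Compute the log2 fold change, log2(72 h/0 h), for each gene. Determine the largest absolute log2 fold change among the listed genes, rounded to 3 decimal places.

4.016

log2(884.1/5752) = -2.702  (AT4G01754)
log2(151.7/380.3) = -1.326  (AT3G37380)
log2(1664/1436) = 0.213  (AT2G49202)
log2(99.76/342.1) = -1.778  (AT1G76029)
log2(4.441/40.98) = -3.206  (AT5G06988)
log2(4.232/68.46) = -4.016  (AT5G75256)
log2(6914/8793) = -0.347  (AT4G66961)
The largest magnitude belongs to AT5G75256.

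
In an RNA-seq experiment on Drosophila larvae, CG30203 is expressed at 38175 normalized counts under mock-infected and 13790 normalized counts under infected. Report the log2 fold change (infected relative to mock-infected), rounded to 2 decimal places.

-1.47

Fold change = 13790 / 38175 = 0.3612
log2(0.3612) = -1.469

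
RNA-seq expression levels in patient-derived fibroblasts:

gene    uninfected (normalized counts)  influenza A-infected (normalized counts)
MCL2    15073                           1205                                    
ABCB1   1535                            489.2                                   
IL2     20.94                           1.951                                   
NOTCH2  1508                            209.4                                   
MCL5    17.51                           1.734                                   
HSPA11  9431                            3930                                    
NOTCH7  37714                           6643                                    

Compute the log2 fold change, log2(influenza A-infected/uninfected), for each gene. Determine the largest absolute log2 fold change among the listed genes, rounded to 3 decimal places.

3.645

log2(1205/15073) = -3.645  (MCL2)
log2(489.2/1535) = -1.650  (ABCB1)
log2(1.951/20.94) = -3.424  (IL2)
log2(209.4/1508) = -2.848  (NOTCH2)
log2(1.734/17.51) = -3.336  (MCL5)
log2(3930/9431) = -1.263  (HSPA11)
log2(6643/37714) = -2.505  (NOTCH7)
The largest magnitude belongs to MCL2.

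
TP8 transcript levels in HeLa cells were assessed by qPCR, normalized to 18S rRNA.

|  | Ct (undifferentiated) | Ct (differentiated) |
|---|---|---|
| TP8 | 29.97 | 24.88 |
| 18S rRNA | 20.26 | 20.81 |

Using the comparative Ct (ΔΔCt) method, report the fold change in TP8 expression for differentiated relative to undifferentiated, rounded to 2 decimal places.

49.87

ΔCt(undifferentiated) = 29.970 − 20.260 = 9.710
ΔCt(differentiated) = 24.880 − 20.810 = 4.070
ΔΔCt = 4.070 − 9.710 = -5.640
Fold change = 2^(−(-5.640)) = 2^5.640 = 49.867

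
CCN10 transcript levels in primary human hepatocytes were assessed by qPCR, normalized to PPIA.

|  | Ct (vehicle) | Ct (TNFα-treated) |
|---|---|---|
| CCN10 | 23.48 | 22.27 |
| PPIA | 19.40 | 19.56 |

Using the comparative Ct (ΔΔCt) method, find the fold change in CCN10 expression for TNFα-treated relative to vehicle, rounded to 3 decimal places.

2.585

ΔCt(vehicle) = 23.480 − 19.400 = 4.080
ΔCt(TNFα-treated) = 22.270 − 19.560 = 2.710
ΔΔCt = 2.710 − 4.080 = -1.370
Fold change = 2^(−(-1.370)) = 2^1.370 = 2.5847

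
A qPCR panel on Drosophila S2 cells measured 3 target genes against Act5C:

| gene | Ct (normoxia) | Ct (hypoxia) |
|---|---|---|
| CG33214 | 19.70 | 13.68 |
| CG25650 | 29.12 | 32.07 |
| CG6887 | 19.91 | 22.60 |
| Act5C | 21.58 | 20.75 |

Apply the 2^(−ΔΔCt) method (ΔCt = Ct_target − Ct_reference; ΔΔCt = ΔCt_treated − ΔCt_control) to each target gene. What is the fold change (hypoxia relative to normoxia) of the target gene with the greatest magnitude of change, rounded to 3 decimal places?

36.504

CG33214: ΔΔCt = (13.68−20.75) − (19.70−21.58) = -7.07 − (-1.88) = -5.19; fold change = 2^5.19 = 36.504
CG25650: ΔΔCt = (32.07−20.75) − (29.12−21.58) = 11.32 − 7.54 = 3.78; fold change = 2^-3.78 = 0.073
CG6887: ΔΔCt = (22.60−20.75) − (19.91−21.58) = 1.85 − (-1.67) = 3.52; fold change = 2^-3.52 = 0.087
CG33214 has the largest |ΔΔCt| = 5.19.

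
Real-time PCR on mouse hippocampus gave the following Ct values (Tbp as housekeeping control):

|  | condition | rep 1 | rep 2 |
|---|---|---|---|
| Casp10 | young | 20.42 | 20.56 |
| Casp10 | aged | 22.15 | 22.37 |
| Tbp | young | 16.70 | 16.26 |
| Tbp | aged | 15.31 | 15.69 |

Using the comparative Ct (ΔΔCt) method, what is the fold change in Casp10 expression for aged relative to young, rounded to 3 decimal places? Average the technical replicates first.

Mean Ct: Casp10 young 20.490; Casp10 aged 22.260; Tbp young 16.480; Tbp aged 15.500
ΔCt(young) = 20.490 − 16.480 = 4.010
ΔCt(aged) = 22.260 − 15.500 = 6.760
ΔΔCt = 6.760 − 4.010 = 2.750
Fold change = 2^(−2.750) = 0.1487

0.149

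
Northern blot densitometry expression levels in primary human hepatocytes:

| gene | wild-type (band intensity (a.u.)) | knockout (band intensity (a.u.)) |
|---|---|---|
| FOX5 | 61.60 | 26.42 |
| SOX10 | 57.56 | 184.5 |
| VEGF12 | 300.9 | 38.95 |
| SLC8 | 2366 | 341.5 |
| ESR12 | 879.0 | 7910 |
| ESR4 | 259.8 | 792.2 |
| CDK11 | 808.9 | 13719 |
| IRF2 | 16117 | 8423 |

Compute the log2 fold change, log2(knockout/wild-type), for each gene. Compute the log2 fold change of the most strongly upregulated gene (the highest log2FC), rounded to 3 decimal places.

4.084

log2(26.42/61.60) = -1.221  (FOX5)
log2(184.5/57.56) = 1.680  (SOX10)
log2(38.95/300.9) = -2.950  (VEGF12)
log2(341.5/2366) = -2.792  (SLC8)
log2(7910/879.0) = 3.170  (ESR12)
log2(792.2/259.8) = 1.608  (ESR4)
log2(13719/808.9) = 4.084  (CDK11)
log2(8423/16117) = -0.936  (IRF2)
CDK11 is most strongly upregulated.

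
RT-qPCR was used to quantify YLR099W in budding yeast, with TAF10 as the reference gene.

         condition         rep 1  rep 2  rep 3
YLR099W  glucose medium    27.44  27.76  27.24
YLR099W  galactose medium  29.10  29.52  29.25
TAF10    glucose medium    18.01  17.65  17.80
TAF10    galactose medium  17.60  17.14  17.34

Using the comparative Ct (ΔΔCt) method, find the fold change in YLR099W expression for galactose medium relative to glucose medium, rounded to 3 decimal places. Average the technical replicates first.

Mean Ct: YLR099W glucose medium 27.480; YLR099W galactose medium 29.290; TAF10 glucose medium 17.820; TAF10 galactose medium 17.360
ΔCt(glucose medium) = 27.480 − 17.820 = 9.660
ΔCt(galactose medium) = 29.290 − 17.360 = 11.930
ΔΔCt = 11.930 − 9.660 = 2.270
Fold change = 2^(−2.270) = 0.2073

0.207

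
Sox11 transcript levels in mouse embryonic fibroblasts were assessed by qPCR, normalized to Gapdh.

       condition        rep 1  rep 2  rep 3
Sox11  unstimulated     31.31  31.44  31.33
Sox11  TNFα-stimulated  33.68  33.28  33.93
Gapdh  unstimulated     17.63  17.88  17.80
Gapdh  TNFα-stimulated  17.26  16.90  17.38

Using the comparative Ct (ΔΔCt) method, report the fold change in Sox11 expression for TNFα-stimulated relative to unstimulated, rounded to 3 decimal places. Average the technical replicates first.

Mean Ct: Sox11 unstimulated 31.360; Sox11 TNFα-stimulated 33.630; Gapdh unstimulated 17.770; Gapdh TNFα-stimulated 17.180
ΔCt(unstimulated) = 31.360 − 17.770 = 13.590
ΔCt(TNFα-stimulated) = 33.630 − 17.180 = 16.450
ΔΔCt = 16.450 − 13.590 = 2.860
Fold change = 2^(−2.860) = 0.1377

0.138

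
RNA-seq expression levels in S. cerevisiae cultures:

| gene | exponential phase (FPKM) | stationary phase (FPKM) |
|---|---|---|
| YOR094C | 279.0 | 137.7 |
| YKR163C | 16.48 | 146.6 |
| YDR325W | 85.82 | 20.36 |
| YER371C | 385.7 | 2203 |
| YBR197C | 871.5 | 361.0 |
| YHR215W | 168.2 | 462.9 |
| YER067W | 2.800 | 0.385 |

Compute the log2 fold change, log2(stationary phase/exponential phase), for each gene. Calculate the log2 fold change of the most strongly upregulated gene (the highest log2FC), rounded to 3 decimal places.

log2(137.7/279.0) = -1.019  (YOR094C)
log2(146.6/16.48) = 3.153  (YKR163C)
log2(20.36/85.82) = -2.076  (YDR325W)
log2(2203/385.7) = 2.514  (YER371C)
log2(361.0/871.5) = -1.272  (YBR197C)
log2(462.9/168.2) = 1.461  (YHR215W)
log2(0.385/2.800) = -2.862  (YER067W)
YKR163C is most strongly upregulated.

3.153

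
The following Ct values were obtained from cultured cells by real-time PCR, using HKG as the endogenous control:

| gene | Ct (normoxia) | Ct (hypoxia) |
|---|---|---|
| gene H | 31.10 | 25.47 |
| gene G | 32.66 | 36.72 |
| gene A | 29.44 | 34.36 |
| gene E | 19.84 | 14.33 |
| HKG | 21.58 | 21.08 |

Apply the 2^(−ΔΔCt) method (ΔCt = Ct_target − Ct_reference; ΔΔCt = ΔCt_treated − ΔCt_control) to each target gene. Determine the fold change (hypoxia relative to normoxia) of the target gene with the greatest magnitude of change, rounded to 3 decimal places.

gene H: ΔΔCt = (25.47−21.08) − (31.10−21.58) = 4.39 − 9.52 = -5.13; fold change = 2^5.13 = 35.017
gene G: ΔΔCt = (36.72−21.08) − (32.66−21.58) = 15.64 − 11.08 = 4.56; fold change = 2^-4.56 = 0.042
gene A: ΔΔCt = (34.36−21.08) − (29.44−21.58) = 13.28 − 7.86 = 5.42; fold change = 2^-5.42 = 0.023
gene E: ΔΔCt = (14.33−21.08) − (19.84−21.58) = -6.75 − (-1.74) = -5.01; fold change = 2^5.01 = 32.223
gene A has the largest |ΔΔCt| = 5.42.

0.023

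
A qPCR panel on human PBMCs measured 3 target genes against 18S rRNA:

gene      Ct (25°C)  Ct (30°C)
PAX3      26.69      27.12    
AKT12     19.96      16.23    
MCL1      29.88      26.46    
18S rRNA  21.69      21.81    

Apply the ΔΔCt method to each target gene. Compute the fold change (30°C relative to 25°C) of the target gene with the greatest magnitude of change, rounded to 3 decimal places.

14.420

PAX3: ΔΔCt = (27.12−21.81) − (26.69−21.69) = 5.31 − 5.00 = 0.31; fold change = 2^-0.31 = 0.807
AKT12: ΔΔCt = (16.23−21.81) − (19.96−21.69) = -5.58 − (-1.73) = -3.85; fold change = 2^3.85 = 14.420
MCL1: ΔΔCt = (26.46−21.81) − (29.88−21.69) = 4.65 − 8.19 = -3.54; fold change = 2^3.54 = 11.632
AKT12 has the largest |ΔΔCt| = 3.85.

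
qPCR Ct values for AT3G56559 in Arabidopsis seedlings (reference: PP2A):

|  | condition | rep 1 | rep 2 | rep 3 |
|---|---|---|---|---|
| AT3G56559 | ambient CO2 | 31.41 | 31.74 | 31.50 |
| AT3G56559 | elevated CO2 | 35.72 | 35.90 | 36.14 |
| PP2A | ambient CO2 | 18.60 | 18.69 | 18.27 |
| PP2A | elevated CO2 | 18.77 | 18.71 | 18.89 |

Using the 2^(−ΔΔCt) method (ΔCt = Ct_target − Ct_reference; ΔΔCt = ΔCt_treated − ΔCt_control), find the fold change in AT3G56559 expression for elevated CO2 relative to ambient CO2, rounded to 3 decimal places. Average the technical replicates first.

Mean Ct: AT3G56559 ambient CO2 31.550; AT3G56559 elevated CO2 35.920; PP2A ambient CO2 18.520; PP2A elevated CO2 18.790
ΔCt(ambient CO2) = 31.550 − 18.520 = 13.030
ΔCt(elevated CO2) = 35.920 − 18.790 = 17.130
ΔΔCt = 17.130 − 13.030 = 4.100
Fold change = 2^(−4.100) = 0.0583

0.058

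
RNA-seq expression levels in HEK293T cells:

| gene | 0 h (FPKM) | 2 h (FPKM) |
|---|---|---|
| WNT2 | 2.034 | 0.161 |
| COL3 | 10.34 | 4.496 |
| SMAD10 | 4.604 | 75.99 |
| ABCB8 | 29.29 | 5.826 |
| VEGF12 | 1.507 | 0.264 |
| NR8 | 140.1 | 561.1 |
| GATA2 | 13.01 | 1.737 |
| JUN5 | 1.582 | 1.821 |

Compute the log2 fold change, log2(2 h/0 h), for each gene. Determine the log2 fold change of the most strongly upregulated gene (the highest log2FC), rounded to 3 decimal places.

log2(0.161/2.034) = -3.659  (WNT2)
log2(4.496/10.34) = -1.202  (COL3)
log2(75.99/4.604) = 4.045  (SMAD10)
log2(5.826/29.29) = -2.330  (ABCB8)
log2(0.264/1.507) = -2.513  (VEGF12)
log2(561.1/140.1) = 2.002  (NR8)
log2(1.737/13.01) = -2.905  (GATA2)
log2(1.821/1.582) = 0.203  (JUN5)
SMAD10 is most strongly upregulated.

4.045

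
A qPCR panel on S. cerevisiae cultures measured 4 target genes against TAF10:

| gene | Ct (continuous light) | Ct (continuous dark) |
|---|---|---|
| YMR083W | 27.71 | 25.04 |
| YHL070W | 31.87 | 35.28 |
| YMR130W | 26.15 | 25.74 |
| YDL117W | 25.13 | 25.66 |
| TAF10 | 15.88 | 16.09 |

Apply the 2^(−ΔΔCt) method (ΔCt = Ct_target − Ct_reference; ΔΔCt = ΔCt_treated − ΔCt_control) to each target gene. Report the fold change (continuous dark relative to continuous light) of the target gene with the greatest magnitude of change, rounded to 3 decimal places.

0.109

YMR083W: ΔΔCt = (25.04−16.09) − (27.71−15.88) = 8.95 − 11.83 = -2.88; fold change = 2^2.88 = 7.362
YHL070W: ΔΔCt = (35.28−16.09) − (31.87−15.88) = 19.19 − 15.99 = 3.20; fold change = 2^-3.20 = 0.109
YMR130W: ΔΔCt = (25.74−16.09) − (26.15−15.88) = 9.65 − 10.27 = -0.62; fold change = 2^0.62 = 1.537
YDL117W: ΔΔCt = (25.66−16.09) − (25.13−15.88) = 9.57 − 9.25 = 0.32; fold change = 2^-0.32 = 0.801
YHL070W has the largest |ΔΔCt| = 3.20.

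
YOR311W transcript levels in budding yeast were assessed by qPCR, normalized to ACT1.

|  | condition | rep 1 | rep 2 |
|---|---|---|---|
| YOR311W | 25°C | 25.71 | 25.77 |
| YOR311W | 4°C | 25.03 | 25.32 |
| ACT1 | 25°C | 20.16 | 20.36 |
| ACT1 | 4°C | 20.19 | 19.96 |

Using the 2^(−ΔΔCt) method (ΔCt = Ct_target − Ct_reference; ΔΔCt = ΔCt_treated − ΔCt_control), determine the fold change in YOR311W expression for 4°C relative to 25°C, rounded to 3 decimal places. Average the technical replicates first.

1.301

Mean Ct: YOR311W 25°C 25.740; YOR311W 4°C 25.175; ACT1 25°C 20.260; ACT1 4°C 20.075
ΔCt(25°C) = 25.740 − 20.260 = 5.480
ΔCt(4°C) = 25.175 − 20.075 = 5.100
ΔΔCt = 5.100 − 5.480 = -0.380
Fold change = 2^(−(-0.380)) = 2^0.380 = 1.3013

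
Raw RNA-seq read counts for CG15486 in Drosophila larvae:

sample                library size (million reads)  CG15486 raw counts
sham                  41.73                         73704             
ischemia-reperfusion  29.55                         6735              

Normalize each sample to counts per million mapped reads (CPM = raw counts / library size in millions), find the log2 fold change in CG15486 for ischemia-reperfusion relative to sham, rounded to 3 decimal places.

-2.954

CPM(sham) = 73704 / 41.73 = 1766.2114
CPM(ischemia-reperfusion) = 6735 / 29.55 = 227.9188
Fold change = 227.9188 / 1766.2114 = 0.12904
log2(0.12904) = -2.9541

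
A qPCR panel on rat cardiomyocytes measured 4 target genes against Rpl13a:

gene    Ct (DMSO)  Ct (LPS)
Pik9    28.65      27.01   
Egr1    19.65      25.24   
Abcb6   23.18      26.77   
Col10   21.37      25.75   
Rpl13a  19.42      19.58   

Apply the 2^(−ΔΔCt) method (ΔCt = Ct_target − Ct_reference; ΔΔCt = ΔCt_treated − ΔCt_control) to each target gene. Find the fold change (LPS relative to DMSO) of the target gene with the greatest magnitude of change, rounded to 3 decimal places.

0.023

Pik9: ΔΔCt = (27.01−19.58) − (28.65−19.42) = 7.43 − 9.23 = -1.80; fold change = 2^1.80 = 3.482
Egr1: ΔΔCt = (25.24−19.58) − (19.65−19.42) = 5.66 − 0.23 = 5.43; fold change = 2^-5.43 = 0.023
Abcb6: ΔΔCt = (26.77−19.58) − (23.18−19.42) = 7.19 − 3.76 = 3.43; fold change = 2^-3.43 = 0.093
Col10: ΔΔCt = (25.75−19.58) − (21.37−19.42) = 6.17 − 1.95 = 4.22; fold change = 2^-4.22 = 0.054
Egr1 has the largest |ΔΔCt| = 5.43.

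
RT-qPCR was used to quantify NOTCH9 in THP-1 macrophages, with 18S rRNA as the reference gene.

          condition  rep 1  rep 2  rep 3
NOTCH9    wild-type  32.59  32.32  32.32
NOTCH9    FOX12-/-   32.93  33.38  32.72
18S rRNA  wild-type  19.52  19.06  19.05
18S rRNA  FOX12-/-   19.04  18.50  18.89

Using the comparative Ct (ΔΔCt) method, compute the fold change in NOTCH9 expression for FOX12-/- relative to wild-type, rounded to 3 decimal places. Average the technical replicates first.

Mean Ct: NOTCH9 wild-type 32.410; NOTCH9 FOX12-/- 33.010; 18S rRNA wild-type 19.210; 18S rRNA FOX12-/- 18.810
ΔCt(wild-type) = 32.410 − 19.210 = 13.200
ΔCt(FOX12-/-) = 33.010 − 18.810 = 14.200
ΔΔCt = 14.200 − 13.200 = 1.000
Fold change = 2^(−1.000) = 0.5000

0.500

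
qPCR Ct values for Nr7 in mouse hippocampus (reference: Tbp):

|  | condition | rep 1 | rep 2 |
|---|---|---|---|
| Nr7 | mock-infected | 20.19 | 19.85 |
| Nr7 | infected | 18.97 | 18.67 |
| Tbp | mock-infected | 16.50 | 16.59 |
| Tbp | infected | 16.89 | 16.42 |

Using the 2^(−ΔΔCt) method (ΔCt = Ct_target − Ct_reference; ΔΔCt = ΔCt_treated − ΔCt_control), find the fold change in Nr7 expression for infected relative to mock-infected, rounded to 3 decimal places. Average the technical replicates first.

2.479

Mean Ct: Nr7 mock-infected 20.020; Nr7 infected 18.820; Tbp mock-infected 16.545; Tbp infected 16.655
ΔCt(mock-infected) = 20.020 − 16.545 = 3.475
ΔCt(infected) = 18.820 − 16.655 = 2.165
ΔΔCt = 2.165 − 3.475 = -1.310
Fold change = 2^(−(-1.310)) = 2^1.310 = 2.4794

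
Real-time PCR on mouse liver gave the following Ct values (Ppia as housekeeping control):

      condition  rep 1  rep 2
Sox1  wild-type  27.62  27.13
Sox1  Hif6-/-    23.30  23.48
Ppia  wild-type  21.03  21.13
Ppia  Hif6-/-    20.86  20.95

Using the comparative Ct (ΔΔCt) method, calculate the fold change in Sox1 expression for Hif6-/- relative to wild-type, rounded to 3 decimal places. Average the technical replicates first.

Mean Ct: Sox1 wild-type 27.375; Sox1 Hif6-/- 23.390; Ppia wild-type 21.080; Ppia Hif6-/- 20.905
ΔCt(wild-type) = 27.375 − 21.080 = 6.295
ΔCt(Hif6-/-) = 23.390 − 20.905 = 2.485
ΔΔCt = 2.485 − 6.295 = -3.810
Fold change = 2^(−(-3.810)) = 2^3.810 = 14.0257

14.026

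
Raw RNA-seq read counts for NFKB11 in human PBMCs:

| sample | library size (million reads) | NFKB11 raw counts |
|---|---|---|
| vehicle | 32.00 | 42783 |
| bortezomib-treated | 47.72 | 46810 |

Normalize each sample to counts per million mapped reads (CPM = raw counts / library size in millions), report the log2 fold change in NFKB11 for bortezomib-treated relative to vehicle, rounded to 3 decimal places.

-0.447

CPM(vehicle) = 42783 / 32.00 = 1336.9688
CPM(bortezomib-treated) = 46810 / 47.72 = 980.9304
Fold change = 980.9304 / 1336.9688 = 0.73370
log2(0.73370) = -0.4467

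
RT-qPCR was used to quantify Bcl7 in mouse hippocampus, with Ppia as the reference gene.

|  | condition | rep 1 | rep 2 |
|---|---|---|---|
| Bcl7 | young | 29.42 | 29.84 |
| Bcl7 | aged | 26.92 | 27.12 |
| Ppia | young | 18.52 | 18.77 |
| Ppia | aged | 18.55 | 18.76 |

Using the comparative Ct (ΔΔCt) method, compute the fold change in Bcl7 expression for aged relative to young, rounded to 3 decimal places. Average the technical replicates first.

6.148

Mean Ct: Bcl7 young 29.630; Bcl7 aged 27.020; Ppia young 18.645; Ppia aged 18.655
ΔCt(young) = 29.630 − 18.645 = 10.985
ΔCt(aged) = 27.020 − 18.655 = 8.365
ΔΔCt = 8.365 − 10.985 = -2.620
Fold change = 2^(−(-2.620)) = 2^2.620 = 6.1475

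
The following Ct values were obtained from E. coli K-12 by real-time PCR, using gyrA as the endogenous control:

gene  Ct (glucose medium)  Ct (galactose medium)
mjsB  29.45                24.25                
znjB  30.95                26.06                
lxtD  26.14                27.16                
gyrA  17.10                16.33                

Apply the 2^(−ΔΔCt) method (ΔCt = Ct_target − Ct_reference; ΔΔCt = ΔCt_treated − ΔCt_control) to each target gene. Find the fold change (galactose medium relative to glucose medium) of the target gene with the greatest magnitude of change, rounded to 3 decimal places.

21.556

mjsB: ΔΔCt = (24.25−16.33) − (29.45−17.10) = 7.92 − 12.35 = -4.43; fold change = 2^4.43 = 21.556
znjB: ΔΔCt = (26.06−16.33) − (30.95−17.10) = 9.73 − 13.85 = -4.12; fold change = 2^4.12 = 17.388
lxtD: ΔΔCt = (27.16−16.33) − (26.14−17.10) = 10.83 − 9.04 = 1.79; fold change = 2^-1.79 = 0.289
mjsB has the largest |ΔΔCt| = 4.43.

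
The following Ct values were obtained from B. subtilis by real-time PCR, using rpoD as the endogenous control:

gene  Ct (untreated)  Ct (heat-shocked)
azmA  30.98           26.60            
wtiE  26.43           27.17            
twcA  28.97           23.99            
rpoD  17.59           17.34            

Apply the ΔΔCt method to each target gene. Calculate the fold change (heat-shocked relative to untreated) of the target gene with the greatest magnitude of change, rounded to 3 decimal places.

26.538

azmA: ΔΔCt = (26.60−17.34) − (30.98−17.59) = 9.26 − 13.39 = -4.13; fold change = 2^4.13 = 17.509
wtiE: ΔΔCt = (27.17−17.34) − (26.43−17.59) = 9.83 − 8.84 = 0.99; fold change = 2^-0.99 = 0.503
twcA: ΔΔCt = (23.99−17.34) − (28.97−17.59) = 6.65 − 11.38 = -4.73; fold change = 2^4.73 = 26.538
twcA has the largest |ΔΔCt| = 4.73.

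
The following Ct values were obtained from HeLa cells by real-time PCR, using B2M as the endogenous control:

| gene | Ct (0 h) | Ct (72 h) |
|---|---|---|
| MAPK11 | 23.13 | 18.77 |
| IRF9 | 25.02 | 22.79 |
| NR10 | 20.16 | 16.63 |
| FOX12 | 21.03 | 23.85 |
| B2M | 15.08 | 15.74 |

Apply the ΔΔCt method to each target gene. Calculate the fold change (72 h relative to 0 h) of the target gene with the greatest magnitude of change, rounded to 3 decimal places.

MAPK11: ΔΔCt = (18.77−15.74) − (23.13−15.08) = 3.03 − 8.05 = -5.02; fold change = 2^5.02 = 32.447
IRF9: ΔΔCt = (22.79−15.74) − (25.02−15.08) = 7.05 − 9.94 = -2.89; fold change = 2^2.89 = 7.413
NR10: ΔΔCt = (16.63−15.74) − (20.16−15.08) = 0.89 − 5.08 = -4.19; fold change = 2^4.19 = 18.252
FOX12: ΔΔCt = (23.85−15.74) − (21.03−15.08) = 8.11 − 5.95 = 2.16; fold change = 2^-2.16 = 0.224
MAPK11 has the largest |ΔΔCt| = 5.02.

32.447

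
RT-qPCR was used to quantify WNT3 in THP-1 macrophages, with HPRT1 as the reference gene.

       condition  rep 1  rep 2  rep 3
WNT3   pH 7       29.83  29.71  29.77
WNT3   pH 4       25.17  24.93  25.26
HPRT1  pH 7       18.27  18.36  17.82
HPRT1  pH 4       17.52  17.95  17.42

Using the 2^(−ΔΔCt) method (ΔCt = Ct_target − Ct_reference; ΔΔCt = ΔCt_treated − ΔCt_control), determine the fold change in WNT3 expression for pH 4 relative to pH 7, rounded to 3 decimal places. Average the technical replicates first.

17.509

Mean Ct: WNT3 pH 7 29.770; WNT3 pH 4 25.120; HPRT1 pH 7 18.150; HPRT1 pH 4 17.630
ΔCt(pH 7) = 29.770 − 18.150 = 11.620
ΔCt(pH 4) = 25.120 − 17.630 = 7.490
ΔΔCt = 7.490 − 11.620 = -4.130
Fold change = 2^(−(-4.130)) = 2^4.130 = 17.5087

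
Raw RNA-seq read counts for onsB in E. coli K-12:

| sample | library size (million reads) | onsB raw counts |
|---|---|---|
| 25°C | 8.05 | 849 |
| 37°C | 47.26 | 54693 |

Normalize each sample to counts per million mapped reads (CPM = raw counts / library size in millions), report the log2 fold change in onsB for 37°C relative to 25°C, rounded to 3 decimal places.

CPM(25°C) = 849 / 8.05 = 105.4658
CPM(37°C) = 54693 / 47.26 = 1157.2789
Fold change = 1157.2789 / 105.4658 = 10.97302
log2(10.97302) = 3.4559

3.456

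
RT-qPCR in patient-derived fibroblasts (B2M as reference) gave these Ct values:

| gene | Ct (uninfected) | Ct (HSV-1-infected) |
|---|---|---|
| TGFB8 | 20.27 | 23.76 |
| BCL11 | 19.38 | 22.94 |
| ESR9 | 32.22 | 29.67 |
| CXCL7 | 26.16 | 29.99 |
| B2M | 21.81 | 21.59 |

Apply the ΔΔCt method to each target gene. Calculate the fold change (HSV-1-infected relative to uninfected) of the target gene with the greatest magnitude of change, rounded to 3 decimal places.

0.060

TGFB8: ΔΔCt = (23.76−21.59) − (20.27−21.81) = 2.17 − (-1.54) = 3.71; fold change = 2^-3.71 = 0.076
BCL11: ΔΔCt = (22.94−21.59) − (19.38−21.81) = 1.35 − (-2.43) = 3.78; fold change = 2^-3.78 = 0.073
ESR9: ΔΔCt = (29.67−21.59) − (32.22−21.81) = 8.08 − 10.41 = -2.33; fold change = 2^2.33 = 5.028
CXCL7: ΔΔCt = (29.99−21.59) − (26.16−21.81) = 8.40 − 4.35 = 4.05; fold change = 2^-4.05 = 0.060
CXCL7 has the largest |ΔΔCt| = 4.05.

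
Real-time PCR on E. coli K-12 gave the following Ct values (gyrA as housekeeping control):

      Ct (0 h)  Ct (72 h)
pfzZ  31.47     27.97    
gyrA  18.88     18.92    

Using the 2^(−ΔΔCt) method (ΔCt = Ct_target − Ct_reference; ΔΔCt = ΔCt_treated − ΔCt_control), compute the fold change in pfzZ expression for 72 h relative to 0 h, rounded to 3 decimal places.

11.632

ΔCt(0 h) = 31.470 − 18.880 = 12.590
ΔCt(72 h) = 27.970 − 18.920 = 9.050
ΔΔCt = 9.050 − 12.590 = -3.540
Fold change = 2^(−(-3.540)) = 2^3.540 = 11.6318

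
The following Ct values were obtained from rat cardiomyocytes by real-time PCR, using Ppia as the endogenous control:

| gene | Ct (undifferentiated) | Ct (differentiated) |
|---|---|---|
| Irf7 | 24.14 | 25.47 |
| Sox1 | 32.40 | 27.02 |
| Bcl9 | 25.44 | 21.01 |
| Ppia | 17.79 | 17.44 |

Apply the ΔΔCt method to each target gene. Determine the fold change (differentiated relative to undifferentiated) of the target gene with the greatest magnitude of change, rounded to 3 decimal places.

Irf7: ΔΔCt = (25.47−17.44) − (24.14−17.79) = 8.03 − 6.35 = 1.68; fold change = 2^-1.68 = 0.312
Sox1: ΔΔCt = (27.02−17.44) − (32.40−17.79) = 9.58 − 14.61 = -5.03; fold change = 2^5.03 = 32.672
Bcl9: ΔΔCt = (21.01−17.44) − (25.44−17.79) = 3.57 − 7.65 = -4.08; fold change = 2^4.08 = 16.912
Sox1 has the largest |ΔΔCt| = 5.03.

32.672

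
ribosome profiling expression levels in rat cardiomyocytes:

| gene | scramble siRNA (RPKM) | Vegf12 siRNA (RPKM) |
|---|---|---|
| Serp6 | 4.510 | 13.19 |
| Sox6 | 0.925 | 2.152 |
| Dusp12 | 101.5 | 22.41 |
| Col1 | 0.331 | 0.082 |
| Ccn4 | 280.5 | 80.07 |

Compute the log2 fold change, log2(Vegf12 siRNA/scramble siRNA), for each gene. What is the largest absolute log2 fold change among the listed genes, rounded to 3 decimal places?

2.179

log2(13.19/4.510) = 1.548  (Serp6)
log2(2.152/0.925) = 1.218  (Sox6)
log2(22.41/101.5) = -2.179  (Dusp12)
log2(0.082/0.331) = -2.013  (Col1)
log2(80.07/280.5) = -1.809  (Ccn4)
The largest magnitude belongs to Dusp12.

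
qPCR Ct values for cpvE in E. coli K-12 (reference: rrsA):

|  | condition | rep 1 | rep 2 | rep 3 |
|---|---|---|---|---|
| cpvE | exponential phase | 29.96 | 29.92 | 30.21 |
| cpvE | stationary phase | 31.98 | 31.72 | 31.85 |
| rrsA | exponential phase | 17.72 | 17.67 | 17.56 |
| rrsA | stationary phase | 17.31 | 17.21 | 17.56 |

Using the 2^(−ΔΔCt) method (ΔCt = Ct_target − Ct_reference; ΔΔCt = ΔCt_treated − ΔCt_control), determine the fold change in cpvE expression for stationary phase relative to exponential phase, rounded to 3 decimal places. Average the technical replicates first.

Mean Ct: cpvE exponential phase 30.030; cpvE stationary phase 31.850; rrsA exponential phase 17.650; rrsA stationary phase 17.360
ΔCt(exponential phase) = 30.030 − 17.650 = 12.380
ΔCt(stationary phase) = 31.850 − 17.360 = 14.490
ΔΔCt = 14.490 − 12.380 = 2.110
Fold change = 2^(−2.110) = 0.2316

0.232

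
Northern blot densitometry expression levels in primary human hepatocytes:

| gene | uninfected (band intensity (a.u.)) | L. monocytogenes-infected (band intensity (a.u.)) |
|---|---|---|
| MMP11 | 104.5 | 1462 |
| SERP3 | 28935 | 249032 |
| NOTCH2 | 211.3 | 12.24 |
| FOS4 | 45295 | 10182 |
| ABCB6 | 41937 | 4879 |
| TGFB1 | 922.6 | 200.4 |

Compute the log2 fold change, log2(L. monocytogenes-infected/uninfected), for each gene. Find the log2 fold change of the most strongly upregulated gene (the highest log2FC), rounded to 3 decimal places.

3.806

log2(1462/104.5) = 3.806  (MMP11)
log2(249032/28935) = 3.105  (SERP3)
log2(12.24/211.3) = -4.110  (NOTCH2)
log2(10182/45295) = -2.153  (FOS4)
log2(4879/41937) = -3.104  (ABCB6)
log2(200.4/922.6) = -2.203  (TGFB1)
MMP11 is most strongly upregulated.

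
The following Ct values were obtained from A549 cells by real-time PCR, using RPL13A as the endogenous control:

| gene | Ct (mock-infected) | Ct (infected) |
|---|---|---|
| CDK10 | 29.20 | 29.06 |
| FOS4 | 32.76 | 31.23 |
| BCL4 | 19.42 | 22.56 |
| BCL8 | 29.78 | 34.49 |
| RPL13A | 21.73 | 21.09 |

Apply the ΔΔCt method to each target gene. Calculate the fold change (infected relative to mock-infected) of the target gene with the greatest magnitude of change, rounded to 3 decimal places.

0.025

CDK10: ΔΔCt = (29.06−21.09) − (29.20−21.73) = 7.97 − 7.47 = 0.50; fold change = 2^-0.50 = 0.707
FOS4: ΔΔCt = (31.23−21.09) − (32.76−21.73) = 10.14 − 11.03 = -0.89; fold change = 2^0.89 = 1.853
BCL4: ΔΔCt = (22.56−21.09) − (19.42−21.73) = 1.47 − (-2.31) = 3.78; fold change = 2^-3.78 = 0.073
BCL8: ΔΔCt = (34.49−21.09) − (29.78−21.73) = 13.40 − 8.05 = 5.35; fold change = 2^-5.35 = 0.025
BCL8 has the largest |ΔΔCt| = 5.35.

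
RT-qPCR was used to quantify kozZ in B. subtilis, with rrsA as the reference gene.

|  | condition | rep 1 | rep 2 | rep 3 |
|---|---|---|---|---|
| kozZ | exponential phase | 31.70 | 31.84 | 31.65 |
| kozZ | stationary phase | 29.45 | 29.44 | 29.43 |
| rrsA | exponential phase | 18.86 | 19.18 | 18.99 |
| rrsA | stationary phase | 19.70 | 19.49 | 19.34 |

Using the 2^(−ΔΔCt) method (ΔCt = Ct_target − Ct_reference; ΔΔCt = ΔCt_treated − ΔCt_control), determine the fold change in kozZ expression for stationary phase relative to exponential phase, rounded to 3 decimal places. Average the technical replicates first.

6.916

Mean Ct: kozZ exponential phase 31.730; kozZ stationary phase 29.440; rrsA exponential phase 19.010; rrsA stationary phase 19.510
ΔCt(exponential phase) = 31.730 − 19.010 = 12.720
ΔCt(stationary phase) = 29.440 − 19.510 = 9.930
ΔΔCt = 9.930 − 12.720 = -2.790
Fold change = 2^(−(-2.790)) = 2^2.790 = 6.9163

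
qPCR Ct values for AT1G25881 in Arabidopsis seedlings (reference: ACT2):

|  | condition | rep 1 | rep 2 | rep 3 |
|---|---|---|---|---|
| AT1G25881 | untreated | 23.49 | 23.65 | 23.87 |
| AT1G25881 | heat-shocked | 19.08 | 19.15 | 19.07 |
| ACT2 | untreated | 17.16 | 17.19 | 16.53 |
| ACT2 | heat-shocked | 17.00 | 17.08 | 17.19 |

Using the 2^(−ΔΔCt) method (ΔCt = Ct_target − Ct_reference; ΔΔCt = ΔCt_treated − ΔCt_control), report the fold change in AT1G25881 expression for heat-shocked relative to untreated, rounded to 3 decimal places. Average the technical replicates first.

Mean Ct: AT1G25881 untreated 23.670; AT1G25881 heat-shocked 19.100; ACT2 untreated 16.960; ACT2 heat-shocked 17.090
ΔCt(untreated) = 23.670 − 16.960 = 6.710
ΔCt(heat-shocked) = 19.100 − 17.090 = 2.010
ΔΔCt = 2.010 − 6.710 = -4.700
Fold change = 2^(−(-4.700)) = 2^4.700 = 25.9921

25.992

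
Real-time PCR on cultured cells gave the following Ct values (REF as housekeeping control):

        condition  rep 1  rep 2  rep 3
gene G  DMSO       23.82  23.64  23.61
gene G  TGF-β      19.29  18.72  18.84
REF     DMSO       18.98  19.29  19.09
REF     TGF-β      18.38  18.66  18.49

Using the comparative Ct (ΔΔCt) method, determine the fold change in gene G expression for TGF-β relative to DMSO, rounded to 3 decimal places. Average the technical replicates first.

Mean Ct: gene G DMSO 23.690; gene G TGF-β 18.950; REF DMSO 19.120; REF TGF-β 18.510
ΔCt(DMSO) = 23.690 − 19.120 = 4.570
ΔCt(TGF-β) = 18.950 − 18.510 = 0.440
ΔΔCt = 0.440 − 4.570 = -4.130
Fold change = 2^(−(-4.130)) = 2^4.130 = 17.5087

17.509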